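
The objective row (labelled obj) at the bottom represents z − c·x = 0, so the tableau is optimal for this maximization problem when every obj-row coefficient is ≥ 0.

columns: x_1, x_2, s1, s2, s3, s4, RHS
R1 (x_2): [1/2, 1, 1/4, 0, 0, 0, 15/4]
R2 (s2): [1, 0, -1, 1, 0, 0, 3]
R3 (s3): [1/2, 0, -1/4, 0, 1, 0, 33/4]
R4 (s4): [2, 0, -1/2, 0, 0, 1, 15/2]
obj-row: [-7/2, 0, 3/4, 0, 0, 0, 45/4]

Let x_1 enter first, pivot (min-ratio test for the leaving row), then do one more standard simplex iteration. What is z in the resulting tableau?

49/2

Ratio test on column x_1 — row 1: (15/4)/(1/2) = 15/2; row 2: 3/1 = 3; row 3: (33/4)/(1/2) = 33/2; row 4: (15/2)/2 = 15/4. Minimum is 3 at row 2 (s2 leaves); pivot element 1.
Pivot on row 2; the obj-row RHS becomes 45/4 − (-7/2)·3 = 87/4.
Next entering variable (most negative obj-row entry -11/4): s1.
Ratio test on column s1 — row 1: (9/4)/(3/4) = 3; row 2: entry -1 ≤ 0; row 3: (27/4)/(1/4) = 27; row 4: (3/2)/(3/2) = 1. Minimum is 1 at row 4 (s4 leaves); pivot element 3/2.
After the second pivot the obj-row RHS is 87/4 − (-11/4)·1 = 49/2.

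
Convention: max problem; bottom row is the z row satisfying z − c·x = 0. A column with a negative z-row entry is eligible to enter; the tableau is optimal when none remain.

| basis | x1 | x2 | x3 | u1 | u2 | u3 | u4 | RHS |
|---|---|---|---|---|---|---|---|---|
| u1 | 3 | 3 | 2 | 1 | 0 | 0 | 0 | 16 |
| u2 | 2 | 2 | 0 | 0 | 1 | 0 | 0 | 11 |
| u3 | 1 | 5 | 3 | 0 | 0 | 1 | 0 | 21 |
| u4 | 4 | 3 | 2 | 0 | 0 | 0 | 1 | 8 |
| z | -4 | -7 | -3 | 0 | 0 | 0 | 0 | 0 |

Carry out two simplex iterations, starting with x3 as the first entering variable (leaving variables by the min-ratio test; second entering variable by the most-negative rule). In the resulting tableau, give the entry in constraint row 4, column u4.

1/3

Ratio test on column x3 — row 1: 16/2 = 8; row 2: entry 0 ≤ 0; row 3: 21/3 = 7; row 4: 8/2 = 4. Minimum is 4 at row 4 (u4 leaves); pivot element 2.
Divide row 4 by 2; eliminate column x3 from the other rows.
Second iteration: most negative z-row entry is -5/2 in column x2, so x2 enters.
Ratio test on column x2 — row 1: entry 0 ≤ 0; row 2: 11/2 = 11/2; row 3: 9/(1/2) = 18; row 4: 4/(3/2) = 8/3. Minimum is 8/3 at row 4 (x3 leaves); pivot element 3/2.
Divide row 4 by 3/2; eliminate column x2 from the other rows.
After both pivots, the entry at constraint row 4, column u4 is 1/3.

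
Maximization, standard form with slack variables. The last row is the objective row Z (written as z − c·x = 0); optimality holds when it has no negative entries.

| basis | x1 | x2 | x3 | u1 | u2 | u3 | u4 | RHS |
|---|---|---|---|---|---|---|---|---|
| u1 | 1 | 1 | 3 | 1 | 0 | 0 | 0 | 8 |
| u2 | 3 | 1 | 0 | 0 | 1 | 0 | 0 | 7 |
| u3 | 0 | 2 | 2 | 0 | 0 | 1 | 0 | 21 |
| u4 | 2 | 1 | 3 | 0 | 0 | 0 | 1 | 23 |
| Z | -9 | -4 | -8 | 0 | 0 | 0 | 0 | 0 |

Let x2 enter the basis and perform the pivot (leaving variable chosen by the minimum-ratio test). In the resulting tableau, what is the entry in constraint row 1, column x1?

Ratio test on column x2 — row 1: 8/1 = 8; row 2: 7/1 = 7; row 3: 21/2 = 21/2; row 4: 23/1 = 23. Minimum is 7 at row 2 (u2 leaves); pivot element 1.
Divide row 2 by 1; eliminate column x2 from the other rows.
Row 1 update in column x1: 1 − 1·3 = -2.

-2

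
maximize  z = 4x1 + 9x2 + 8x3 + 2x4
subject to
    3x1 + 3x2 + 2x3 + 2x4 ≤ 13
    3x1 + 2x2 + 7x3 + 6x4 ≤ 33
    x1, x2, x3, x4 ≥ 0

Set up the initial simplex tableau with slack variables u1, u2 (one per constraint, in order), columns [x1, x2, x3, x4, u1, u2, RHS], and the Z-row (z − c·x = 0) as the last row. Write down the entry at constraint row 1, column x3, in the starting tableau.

Constraint 1 has coefficient 2 on x3.

2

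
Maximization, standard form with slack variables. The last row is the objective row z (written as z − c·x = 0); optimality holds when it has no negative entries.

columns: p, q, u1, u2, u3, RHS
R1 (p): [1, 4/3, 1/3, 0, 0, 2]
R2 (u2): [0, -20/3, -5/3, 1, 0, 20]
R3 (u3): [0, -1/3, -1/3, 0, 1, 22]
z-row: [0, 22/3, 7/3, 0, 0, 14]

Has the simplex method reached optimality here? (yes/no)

Every z-row coefficient is ≥ 0, so the tableau is optimal.

yes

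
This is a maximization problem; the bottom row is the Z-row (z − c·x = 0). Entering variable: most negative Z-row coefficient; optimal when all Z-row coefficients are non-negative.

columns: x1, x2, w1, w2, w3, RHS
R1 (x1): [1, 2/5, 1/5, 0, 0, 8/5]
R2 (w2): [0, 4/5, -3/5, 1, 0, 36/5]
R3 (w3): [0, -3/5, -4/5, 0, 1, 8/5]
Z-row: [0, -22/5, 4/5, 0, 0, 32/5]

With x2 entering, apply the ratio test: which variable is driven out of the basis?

x1

Column x2 entries and ratios — x1: (8/5)/(2/5) = 4; w2: (36/5)/(4/5) = 9; w3: -3/5 ≤ 0, skip.
Smallest ratio is 4 in the row of x1, so x1 leaves.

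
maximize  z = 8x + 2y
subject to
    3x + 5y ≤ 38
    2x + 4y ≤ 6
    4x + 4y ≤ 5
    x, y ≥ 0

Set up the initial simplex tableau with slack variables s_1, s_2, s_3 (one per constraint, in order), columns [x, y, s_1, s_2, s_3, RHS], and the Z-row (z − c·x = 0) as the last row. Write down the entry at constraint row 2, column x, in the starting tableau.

Constraint 2 has coefficient 2 on x.

2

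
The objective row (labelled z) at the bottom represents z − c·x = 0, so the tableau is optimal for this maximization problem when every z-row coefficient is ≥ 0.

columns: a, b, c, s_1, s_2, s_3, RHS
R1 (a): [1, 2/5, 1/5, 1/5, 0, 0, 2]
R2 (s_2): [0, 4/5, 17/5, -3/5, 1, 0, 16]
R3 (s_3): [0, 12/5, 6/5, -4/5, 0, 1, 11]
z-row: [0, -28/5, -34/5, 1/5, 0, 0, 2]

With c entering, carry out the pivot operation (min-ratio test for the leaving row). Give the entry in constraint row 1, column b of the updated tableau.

6/17

Ratio test on column c — row 1: 2/(1/5) = 10; row 2: 16/(17/5) = 80/17; row 3: 11/(6/5) = 55/6. Minimum is 80/17 at row 2 (s_2 leaves); pivot element 17/5.
Divide row 2 by 17/5; eliminate column c from the other rows.
Row 1 update in column b: 2/5 − (1/5)·(4/17) = 6/17.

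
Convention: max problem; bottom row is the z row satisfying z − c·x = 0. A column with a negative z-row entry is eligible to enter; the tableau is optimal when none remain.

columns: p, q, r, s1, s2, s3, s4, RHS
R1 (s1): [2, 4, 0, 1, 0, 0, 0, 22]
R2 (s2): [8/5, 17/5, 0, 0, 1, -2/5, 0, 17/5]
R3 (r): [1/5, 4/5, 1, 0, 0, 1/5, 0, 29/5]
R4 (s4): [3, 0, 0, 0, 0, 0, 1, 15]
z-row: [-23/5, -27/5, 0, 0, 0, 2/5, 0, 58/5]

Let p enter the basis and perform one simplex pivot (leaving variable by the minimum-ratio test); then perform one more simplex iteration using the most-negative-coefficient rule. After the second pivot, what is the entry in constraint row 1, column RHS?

Ratio test on column p — row 1: 22/2 = 11; row 2: (17/5)/(8/5) = 17/8; row 3: (29/5)/(1/5) = 29; row 4: 15/3 = 5. Minimum is 17/8 at row 2 (s2 leaves); pivot element 8/5.
Divide row 2 by 8/5; eliminate column p from the other rows.
Second iteration: most negative z-row entry is -3/4 in column s3, so s3 enters.
Ratio test on column s3 — row 1: (71/4)/(1/2) = 71/2; row 2: entry -1/4 ≤ 0; row 3: (43/8)/(1/4) = 43/2; row 4: (69/8)/(3/4) = 23/2. Minimum is 23/2 at row 4 (s4 leaves); pivot element 3/4.
Divide row 4 by 3/4; eliminate column s3 from the other rows.
After both pivots, the entry at constraint row 1, column RHS is 12.

12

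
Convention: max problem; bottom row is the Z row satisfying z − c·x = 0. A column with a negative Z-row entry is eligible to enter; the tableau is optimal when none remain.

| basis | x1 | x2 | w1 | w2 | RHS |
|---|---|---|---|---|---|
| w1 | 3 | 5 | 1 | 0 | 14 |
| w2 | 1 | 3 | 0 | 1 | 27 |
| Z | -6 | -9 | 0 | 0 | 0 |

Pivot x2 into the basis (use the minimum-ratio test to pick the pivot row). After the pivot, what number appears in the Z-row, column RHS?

126/5

Ratio test on column x2 — row 1: 14/5 = 14/5; row 2: 27/3 = 9. Minimum is 14/5 at row 1 (w1 leaves); pivot element 5.
Divide row 1 by 5; eliminate column x2 from the other rows.
Z-row update in column RHS: 0 − (-9)·(14/5) = 126/5.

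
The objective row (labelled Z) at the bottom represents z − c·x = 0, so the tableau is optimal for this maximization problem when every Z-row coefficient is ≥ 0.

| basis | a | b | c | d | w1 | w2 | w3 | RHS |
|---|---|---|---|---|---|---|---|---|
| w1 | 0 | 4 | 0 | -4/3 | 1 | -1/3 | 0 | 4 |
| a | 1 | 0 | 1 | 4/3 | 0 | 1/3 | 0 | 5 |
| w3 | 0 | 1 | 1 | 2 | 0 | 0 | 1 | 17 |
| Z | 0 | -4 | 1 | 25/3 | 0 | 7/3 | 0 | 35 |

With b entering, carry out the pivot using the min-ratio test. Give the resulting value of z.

39

Ratio test on column b — row 1: 4/4 = 1; row 2: entry 0 ≤ 0; row 3: 17/1 = 17. Minimum is 1 at row 1 (w1 leaves); pivot element 4.
Pivot on row 1; the Z-row RHS becomes 35 − (-4)·1 = 39.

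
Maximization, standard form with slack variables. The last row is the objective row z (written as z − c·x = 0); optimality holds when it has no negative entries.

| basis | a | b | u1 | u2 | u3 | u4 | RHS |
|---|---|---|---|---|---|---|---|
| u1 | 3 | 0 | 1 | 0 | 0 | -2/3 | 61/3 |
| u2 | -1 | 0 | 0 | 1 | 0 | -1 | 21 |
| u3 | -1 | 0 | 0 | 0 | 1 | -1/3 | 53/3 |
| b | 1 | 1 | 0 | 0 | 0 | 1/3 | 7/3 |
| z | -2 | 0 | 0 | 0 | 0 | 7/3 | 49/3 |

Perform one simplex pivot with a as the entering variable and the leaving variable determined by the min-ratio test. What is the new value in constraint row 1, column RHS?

Ratio test on column a — row 1: (61/3)/3 = 61/9; row 2: entry -1 ≤ 0; row 3: entry -1 ≤ 0; row 4: (7/3)/1 = 7/3. Minimum is 7/3 at row 4 (b leaves); pivot element 1.
Divide row 4 by 1; eliminate column a from the other rows.
Row 1 update in column RHS: 61/3 − 3·(7/3) = 40/3.

40/3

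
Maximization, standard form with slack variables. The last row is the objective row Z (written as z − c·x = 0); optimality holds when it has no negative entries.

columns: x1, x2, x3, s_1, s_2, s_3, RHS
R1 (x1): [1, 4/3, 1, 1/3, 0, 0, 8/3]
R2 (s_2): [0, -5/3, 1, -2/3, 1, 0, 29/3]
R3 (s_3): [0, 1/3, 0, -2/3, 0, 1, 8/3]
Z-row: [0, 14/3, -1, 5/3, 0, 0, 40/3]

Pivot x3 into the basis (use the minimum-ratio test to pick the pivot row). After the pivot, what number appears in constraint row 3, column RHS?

8/3

Ratio test on column x3 — row 1: (8/3)/1 = 8/3; row 2: (29/3)/1 = 29/3; row 3: entry 0 ≤ 0. Minimum is 8/3 at row 1 (x1 leaves); pivot element 1.
Divide row 1 by 1; eliminate column x3 from the other rows.
Row 3 update in column RHS: 8/3 − 0·(8/3) = 8/3.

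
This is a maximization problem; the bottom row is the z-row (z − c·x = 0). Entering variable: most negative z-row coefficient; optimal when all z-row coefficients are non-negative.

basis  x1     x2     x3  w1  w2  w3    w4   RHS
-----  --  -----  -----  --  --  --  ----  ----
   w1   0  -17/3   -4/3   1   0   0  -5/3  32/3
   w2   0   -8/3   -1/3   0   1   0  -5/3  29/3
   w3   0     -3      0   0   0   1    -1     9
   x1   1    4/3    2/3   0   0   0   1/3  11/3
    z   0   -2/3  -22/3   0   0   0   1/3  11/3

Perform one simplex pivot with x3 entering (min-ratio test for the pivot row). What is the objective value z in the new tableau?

44

Ratio test on column x3 — row 1: entry -4/3 ≤ 0; row 2: entry -1/3 ≤ 0; row 3: entry 0 ≤ 0; row 4: (11/3)/(2/3) = 11/2. Minimum is 11/2 at row 4 (x1 leaves); pivot element 2/3.
Pivot on row 4; the z-row RHS becomes 11/3 − (-22/3)·(11/2) = 44.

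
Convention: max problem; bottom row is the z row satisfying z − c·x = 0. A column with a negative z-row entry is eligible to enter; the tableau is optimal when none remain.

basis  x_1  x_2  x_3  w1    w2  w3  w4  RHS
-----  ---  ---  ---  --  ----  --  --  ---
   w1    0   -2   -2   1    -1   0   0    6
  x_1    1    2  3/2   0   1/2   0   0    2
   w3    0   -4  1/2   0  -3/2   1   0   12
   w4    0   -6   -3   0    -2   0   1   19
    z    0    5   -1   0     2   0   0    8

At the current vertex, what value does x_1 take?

2

x_1 is basic (row 2); its value is the RHS of that row, 2.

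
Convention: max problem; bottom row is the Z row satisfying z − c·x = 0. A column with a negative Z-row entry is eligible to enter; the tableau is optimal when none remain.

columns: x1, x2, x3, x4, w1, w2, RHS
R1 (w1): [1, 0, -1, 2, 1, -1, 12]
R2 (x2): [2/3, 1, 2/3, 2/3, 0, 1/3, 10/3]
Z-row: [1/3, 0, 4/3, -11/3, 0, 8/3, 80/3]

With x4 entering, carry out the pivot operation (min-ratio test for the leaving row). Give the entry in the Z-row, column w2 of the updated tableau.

Ratio test on column x4 — row 1: 12/2 = 6; row 2: (10/3)/(2/3) = 5. Minimum is 5 at row 2 (x2 leaves); pivot element 2/3.
Divide row 2 by 2/3; eliminate column x4 from the other rows.
Z-row update in column w2: 8/3 − (-11/3)·(1/2) = 9/2.

9/2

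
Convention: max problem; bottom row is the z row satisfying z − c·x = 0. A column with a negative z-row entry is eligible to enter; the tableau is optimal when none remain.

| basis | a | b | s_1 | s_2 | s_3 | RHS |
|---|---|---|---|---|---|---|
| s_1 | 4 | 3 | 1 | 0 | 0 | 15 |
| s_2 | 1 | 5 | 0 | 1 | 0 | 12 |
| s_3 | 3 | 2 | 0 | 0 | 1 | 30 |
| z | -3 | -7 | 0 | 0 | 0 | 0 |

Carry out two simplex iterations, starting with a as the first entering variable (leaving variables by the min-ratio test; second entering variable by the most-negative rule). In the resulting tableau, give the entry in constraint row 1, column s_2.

Ratio test on column a — row 1: 15/4 = 15/4; row 2: 12/1 = 12; row 3: 30/3 = 10. Minimum is 15/4 at row 1 (s_1 leaves); pivot element 4.
Divide row 1 by 4; eliminate column a from the other rows.
Second iteration: most negative z-row entry is -19/4 in column b, so b enters.
Ratio test on column b — row 1: (15/4)/(3/4) = 5; row 2: (33/4)/(17/4) = 33/17; row 3: entry -1/4 ≤ 0. Minimum is 33/17 at row 2 (s_2 leaves); pivot element 17/4.
Divide row 2 by 17/4; eliminate column b from the other rows.
After both pivots, the entry at constraint row 1, column s_2 is -3/17.

-3/17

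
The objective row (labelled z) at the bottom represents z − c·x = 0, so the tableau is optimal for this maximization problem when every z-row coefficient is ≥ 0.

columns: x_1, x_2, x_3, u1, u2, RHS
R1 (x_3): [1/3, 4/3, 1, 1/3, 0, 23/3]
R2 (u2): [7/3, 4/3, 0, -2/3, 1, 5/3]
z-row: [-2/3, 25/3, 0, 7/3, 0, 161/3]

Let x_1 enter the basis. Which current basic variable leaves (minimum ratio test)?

Column x_1 entries and ratios — x_3: (23/3)/(1/3) = 23; u2: (5/3)/(7/3) = 5/7.
Smallest ratio is 5/7 in the row of u2, so u2 leaves.

u2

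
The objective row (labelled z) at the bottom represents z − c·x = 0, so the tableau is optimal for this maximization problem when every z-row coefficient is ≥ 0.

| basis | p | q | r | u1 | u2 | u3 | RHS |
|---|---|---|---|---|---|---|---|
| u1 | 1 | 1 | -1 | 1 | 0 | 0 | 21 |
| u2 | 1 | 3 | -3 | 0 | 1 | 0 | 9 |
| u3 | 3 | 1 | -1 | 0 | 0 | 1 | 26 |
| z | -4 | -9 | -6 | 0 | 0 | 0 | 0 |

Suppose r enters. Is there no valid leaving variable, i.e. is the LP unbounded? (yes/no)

Every constraint-row entry in column r is ≤ 0, so increasing r is unbounded.

yes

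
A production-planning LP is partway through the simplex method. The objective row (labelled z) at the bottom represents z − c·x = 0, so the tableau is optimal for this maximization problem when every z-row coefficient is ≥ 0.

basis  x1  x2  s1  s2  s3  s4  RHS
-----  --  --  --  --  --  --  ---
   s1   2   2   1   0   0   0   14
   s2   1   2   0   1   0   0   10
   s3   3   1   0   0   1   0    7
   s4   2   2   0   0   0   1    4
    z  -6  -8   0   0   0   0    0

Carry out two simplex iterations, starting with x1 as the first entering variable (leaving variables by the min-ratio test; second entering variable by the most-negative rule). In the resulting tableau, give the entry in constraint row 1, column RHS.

Ratio test on column x1 — row 1: 14/2 = 7; row 2: 10/1 = 10; row 3: 7/3 = 7/3; row 4: 4/2 = 2. Minimum is 2 at row 4 (s4 leaves); pivot element 2.
Divide row 4 by 2; eliminate column x1 from the other rows.
Second iteration: most negative z-row entry is -2 in column x2, so x2 enters.
Ratio test on column x2 — row 1: entry 0 ≤ 0; row 2: 8/1 = 8; row 3: entry -2 ≤ 0; row 4: 2/1 = 2. Minimum is 2 at row 4 (x1 leaves); pivot element 1.
Divide row 4 by 1; eliminate column x2 from the other rows.
After both pivots, the entry at constraint row 1, column RHS is 10.

10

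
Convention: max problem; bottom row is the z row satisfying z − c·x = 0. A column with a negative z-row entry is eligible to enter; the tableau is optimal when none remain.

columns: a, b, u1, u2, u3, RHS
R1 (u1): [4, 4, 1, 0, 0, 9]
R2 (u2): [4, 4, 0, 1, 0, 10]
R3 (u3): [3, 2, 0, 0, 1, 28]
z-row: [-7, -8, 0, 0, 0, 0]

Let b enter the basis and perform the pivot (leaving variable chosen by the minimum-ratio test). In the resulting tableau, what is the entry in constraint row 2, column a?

Ratio test on column b — row 1: 9/4 = 9/4; row 2: 10/4 = 5/2; row 3: 28/2 = 14. Minimum is 9/4 at row 1 (u1 leaves); pivot element 4.
Divide row 1 by 4; eliminate column b from the other rows.
Row 2 update in column a: 4 − 4·1 = 0.

0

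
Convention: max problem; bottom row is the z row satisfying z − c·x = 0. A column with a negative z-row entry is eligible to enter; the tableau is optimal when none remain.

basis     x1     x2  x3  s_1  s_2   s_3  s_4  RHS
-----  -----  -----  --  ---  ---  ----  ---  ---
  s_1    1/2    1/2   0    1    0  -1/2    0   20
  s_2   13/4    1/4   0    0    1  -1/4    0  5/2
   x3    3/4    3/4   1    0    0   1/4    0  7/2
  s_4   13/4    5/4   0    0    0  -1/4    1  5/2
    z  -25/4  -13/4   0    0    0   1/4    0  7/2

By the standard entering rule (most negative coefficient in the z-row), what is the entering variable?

x1

Negative z-row entries: x1: -25/4, x2: -13/4.
The most negative is -25/4 in column x1, so x1 enters.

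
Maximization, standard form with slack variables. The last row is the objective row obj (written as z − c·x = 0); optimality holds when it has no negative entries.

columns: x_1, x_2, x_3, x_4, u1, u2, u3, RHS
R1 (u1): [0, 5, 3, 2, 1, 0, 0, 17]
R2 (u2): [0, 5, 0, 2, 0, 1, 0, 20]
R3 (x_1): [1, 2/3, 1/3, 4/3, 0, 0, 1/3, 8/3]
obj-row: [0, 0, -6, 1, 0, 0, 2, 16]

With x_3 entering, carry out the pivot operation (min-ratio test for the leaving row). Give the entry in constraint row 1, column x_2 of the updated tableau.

Ratio test on column x_3 — row 1: 17/3 = 17/3; row 2: entry 0 ≤ 0; row 3: (8/3)/(1/3) = 8. Minimum is 17/3 at row 1 (u1 leaves); pivot element 3.
Divide row 1 by 3; eliminate column x_3 from the other rows.
In the new row 1, the x_2 entry is the old entry divided by the pivot: 5/3 = 5/3.

5/3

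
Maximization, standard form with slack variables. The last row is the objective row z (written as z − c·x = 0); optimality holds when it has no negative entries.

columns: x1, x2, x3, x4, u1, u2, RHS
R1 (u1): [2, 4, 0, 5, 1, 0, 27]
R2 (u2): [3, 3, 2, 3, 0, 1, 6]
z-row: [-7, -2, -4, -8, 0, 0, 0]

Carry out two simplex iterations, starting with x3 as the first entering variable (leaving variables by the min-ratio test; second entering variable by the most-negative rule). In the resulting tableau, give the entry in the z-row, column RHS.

Ratio test on column x3 — row 1: entry 0 ≤ 0; row 2: 6/2 = 3. Minimum is 3 at row 2 (u2 leaves); pivot element 2.
Divide row 2 by 2; eliminate column x3 from the other rows.
Second iteration: most negative z-row entry is -2 in column x4, so x4 enters.
Ratio test on column x4 — row 1: 27/5 = 27/5; row 2: 3/(3/2) = 2. Minimum is 2 at row 2 (x3 leaves); pivot element 3/2.
Divide row 2 by 3/2; eliminate column x4 from the other rows.
After both pivots, the entry at the z-row, column RHS is 16.

16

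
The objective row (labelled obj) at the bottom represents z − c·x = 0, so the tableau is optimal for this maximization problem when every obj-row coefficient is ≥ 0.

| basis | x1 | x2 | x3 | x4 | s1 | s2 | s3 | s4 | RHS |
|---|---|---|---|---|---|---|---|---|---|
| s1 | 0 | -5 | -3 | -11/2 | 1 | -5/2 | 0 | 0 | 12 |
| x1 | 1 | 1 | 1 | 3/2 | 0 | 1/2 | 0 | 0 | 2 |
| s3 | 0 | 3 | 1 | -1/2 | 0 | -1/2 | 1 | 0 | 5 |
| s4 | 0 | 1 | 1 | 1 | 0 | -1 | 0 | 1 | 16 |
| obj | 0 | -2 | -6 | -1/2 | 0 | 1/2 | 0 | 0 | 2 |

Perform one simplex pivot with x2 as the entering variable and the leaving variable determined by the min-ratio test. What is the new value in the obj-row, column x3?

Ratio test on column x2 — row 1: entry -5 ≤ 0; row 2: 2/1 = 2; row 3: 5/3 = 5/3; row 4: 16/1 = 16. Minimum is 5/3 at row 3 (s3 leaves); pivot element 3.
Divide row 3 by 3; eliminate column x2 from the other rows.
obj-row update in column x3: -6 − (-2)·(1/3) = -16/3.

-16/3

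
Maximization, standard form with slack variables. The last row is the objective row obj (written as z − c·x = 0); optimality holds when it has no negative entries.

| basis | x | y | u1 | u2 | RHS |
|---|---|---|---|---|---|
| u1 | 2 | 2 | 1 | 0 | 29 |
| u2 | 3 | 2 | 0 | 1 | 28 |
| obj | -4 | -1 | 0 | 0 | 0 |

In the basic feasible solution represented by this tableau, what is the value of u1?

u1 is basic (row 1); its value is the RHS of that row, 29.

29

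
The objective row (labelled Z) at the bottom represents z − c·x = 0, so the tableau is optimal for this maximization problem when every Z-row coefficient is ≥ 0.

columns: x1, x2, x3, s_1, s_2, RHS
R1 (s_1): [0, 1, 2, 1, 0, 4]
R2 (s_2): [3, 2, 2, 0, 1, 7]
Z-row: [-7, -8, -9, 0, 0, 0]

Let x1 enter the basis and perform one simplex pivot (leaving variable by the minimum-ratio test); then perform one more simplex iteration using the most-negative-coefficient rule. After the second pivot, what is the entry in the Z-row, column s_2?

Ratio test on column x1 — row 1: entry 0 ≤ 0; row 2: 7/3 = 7/3. Minimum is 7/3 at row 2 (s_2 leaves); pivot element 3.
Divide row 2 by 3; eliminate column x1 from the other rows.
Second iteration: most negative Z-row entry is -13/3 in column x3, so x3 enters.
Ratio test on column x3 — row 1: 4/2 = 2; row 2: (7/3)/(2/3) = 7/2. Minimum is 2 at row 1 (s_1 leaves); pivot element 2.
Divide row 1 by 2; eliminate column x3 from the other rows.
After both pivots, the entry at the Z-row, column s_2 is 7/3.

7/3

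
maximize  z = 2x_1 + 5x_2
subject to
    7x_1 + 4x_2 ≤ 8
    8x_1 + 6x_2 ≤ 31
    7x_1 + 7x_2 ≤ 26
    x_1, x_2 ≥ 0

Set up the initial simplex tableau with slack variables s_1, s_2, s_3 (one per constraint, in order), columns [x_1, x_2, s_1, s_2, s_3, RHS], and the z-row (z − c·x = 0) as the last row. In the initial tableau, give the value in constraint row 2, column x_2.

Constraint 2 has coefficient 6 on x_2.

6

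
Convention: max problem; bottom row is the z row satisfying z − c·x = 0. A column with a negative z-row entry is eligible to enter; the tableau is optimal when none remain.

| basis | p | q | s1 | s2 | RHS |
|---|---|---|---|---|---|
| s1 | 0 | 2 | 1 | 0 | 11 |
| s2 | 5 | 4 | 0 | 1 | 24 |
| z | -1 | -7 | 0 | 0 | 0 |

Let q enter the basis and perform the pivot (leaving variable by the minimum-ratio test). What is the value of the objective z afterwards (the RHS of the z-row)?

Ratio test on column q — row 1: 11/2 = 11/2; row 2: 24/4 = 6. Minimum is 11/2 at row 1 (s1 leaves); pivot element 2.
Pivot on row 1; the z-row RHS becomes 0 − (-7)·(11/2) = 77/2.

77/2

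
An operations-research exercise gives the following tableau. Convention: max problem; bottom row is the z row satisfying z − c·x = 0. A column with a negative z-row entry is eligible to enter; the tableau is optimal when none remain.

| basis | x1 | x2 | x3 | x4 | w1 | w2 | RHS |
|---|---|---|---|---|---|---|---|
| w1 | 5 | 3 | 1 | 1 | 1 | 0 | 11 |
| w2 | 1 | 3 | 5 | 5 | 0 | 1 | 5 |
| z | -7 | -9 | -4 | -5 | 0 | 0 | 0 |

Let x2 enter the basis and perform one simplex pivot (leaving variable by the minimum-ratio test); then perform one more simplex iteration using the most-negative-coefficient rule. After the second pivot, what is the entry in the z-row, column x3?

Ratio test on column x2 — row 1: 11/3 = 11/3; row 2: 5/3 = 5/3. Minimum is 5/3 at row 2 (w2 leaves); pivot element 3.
Divide row 2 by 3; eliminate column x2 from the other rows.
Second iteration: most negative z-row entry is -4 in column x1, so x1 enters.
Ratio test on column x1 — row 1: 6/4 = 3/2; row 2: (5/3)/(1/3) = 5. Minimum is 3/2 at row 1 (w1 leaves); pivot element 4.
Divide row 1 by 4; eliminate column x1 from the other rows.
After both pivots, the entry at the z-row, column x3 is 7.

7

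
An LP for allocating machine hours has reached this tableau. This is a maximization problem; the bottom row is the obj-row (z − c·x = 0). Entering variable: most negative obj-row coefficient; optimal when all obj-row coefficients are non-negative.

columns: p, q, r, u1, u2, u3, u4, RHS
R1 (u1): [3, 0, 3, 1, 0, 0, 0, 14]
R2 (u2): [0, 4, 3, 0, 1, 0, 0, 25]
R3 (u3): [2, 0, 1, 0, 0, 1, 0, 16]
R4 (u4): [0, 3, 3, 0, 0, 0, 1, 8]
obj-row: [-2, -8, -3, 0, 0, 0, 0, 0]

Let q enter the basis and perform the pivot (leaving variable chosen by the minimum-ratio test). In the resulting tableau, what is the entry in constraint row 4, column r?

1

Ratio test on column q — row 1: entry 0 ≤ 0; row 2: 25/4 = 25/4; row 3: entry 0 ≤ 0; row 4: 8/3 = 8/3. Minimum is 8/3 at row 4 (u4 leaves); pivot element 3.
Divide row 4 by 3; eliminate column q from the other rows.
In the new row 4, the r entry is the old entry divided by the pivot: 3/3 = 1.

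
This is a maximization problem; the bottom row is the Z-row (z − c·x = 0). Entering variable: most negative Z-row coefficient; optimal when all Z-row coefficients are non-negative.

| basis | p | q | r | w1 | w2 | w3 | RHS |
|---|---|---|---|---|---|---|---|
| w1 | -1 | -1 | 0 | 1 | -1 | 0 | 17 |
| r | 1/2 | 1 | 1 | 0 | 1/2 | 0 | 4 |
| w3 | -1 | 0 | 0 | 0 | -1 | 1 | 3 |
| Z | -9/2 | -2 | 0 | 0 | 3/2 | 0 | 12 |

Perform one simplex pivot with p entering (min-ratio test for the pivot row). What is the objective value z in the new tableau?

Ratio test on column p — row 1: entry -1 ≤ 0; row 2: 4/(1/2) = 8; row 3: entry -1 ≤ 0. Minimum is 8 at row 2 (r leaves); pivot element 1/2.
Pivot on row 2; the Z-row RHS becomes 12 − (-9/2)·8 = 48.

48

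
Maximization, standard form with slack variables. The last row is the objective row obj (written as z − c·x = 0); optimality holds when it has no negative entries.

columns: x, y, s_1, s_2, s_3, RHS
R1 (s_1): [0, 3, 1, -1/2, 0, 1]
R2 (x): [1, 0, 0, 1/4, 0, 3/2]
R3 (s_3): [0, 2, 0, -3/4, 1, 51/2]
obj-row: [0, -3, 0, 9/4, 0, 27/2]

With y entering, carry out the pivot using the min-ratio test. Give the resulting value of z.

Ratio test on column y — row 1: 1/3 = 1/3; row 2: entry 0 ≤ 0; row 3: (51/2)/2 = 51/4. Minimum is 1/3 at row 1 (s_1 leaves); pivot element 3.
Pivot on row 1; the obj-row RHS becomes 27/2 − (-3)·(1/3) = 29/2.

29/2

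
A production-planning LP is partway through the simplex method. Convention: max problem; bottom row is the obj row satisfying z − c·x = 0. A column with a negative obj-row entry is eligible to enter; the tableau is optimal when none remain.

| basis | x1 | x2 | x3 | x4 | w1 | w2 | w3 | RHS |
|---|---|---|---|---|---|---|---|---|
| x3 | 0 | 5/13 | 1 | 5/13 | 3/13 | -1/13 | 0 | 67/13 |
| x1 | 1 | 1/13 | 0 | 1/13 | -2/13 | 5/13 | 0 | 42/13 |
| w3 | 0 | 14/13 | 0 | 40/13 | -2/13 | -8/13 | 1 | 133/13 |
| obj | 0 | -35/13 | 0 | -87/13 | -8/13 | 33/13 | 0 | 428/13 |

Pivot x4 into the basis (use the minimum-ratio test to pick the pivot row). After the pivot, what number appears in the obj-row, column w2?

Ratio test on column x4 — row 1: (67/13)/(5/13) = 67/5; row 2: (42/13)/(1/13) = 42; row 3: (133/13)/(40/13) = 133/40. Minimum is 133/40 at row 3 (w3 leaves); pivot element 40/13.
Divide row 3 by 40/13; eliminate column x4 from the other rows.
obj-row update in column w2: 33/13 − (-87/13)·(-1/5) = 6/5.

6/5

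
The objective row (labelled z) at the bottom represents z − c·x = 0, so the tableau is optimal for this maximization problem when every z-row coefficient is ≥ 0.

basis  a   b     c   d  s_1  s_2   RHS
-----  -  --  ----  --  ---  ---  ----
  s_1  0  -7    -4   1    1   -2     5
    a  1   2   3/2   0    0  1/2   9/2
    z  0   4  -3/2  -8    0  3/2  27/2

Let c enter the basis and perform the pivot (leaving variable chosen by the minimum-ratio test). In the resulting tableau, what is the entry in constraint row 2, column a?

2/3

Ratio test on column c — row 1: entry -4 ≤ 0; row 2: (9/2)/(3/2) = 3. Minimum is 3 at row 2 (a leaves); pivot element 3/2.
Divide row 2 by 3/2; eliminate column c from the other rows.
In the new row 2, the a entry is the old entry divided by the pivot: 1/(3/2) = 2/3.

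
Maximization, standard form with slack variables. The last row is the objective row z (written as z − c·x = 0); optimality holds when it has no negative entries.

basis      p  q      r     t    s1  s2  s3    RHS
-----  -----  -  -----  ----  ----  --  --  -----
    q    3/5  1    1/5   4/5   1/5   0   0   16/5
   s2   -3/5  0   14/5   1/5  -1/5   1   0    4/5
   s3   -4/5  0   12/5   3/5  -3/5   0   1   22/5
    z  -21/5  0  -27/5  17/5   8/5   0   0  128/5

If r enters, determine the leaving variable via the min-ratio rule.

Column r entries and ratios — q: (16/5)/(1/5) = 16; s2: (4/5)/(14/5) = 2/7; s3: (22/5)/(12/5) = 11/6.
Smallest ratio is 2/7 in the row of s2, so s2 leaves.

s2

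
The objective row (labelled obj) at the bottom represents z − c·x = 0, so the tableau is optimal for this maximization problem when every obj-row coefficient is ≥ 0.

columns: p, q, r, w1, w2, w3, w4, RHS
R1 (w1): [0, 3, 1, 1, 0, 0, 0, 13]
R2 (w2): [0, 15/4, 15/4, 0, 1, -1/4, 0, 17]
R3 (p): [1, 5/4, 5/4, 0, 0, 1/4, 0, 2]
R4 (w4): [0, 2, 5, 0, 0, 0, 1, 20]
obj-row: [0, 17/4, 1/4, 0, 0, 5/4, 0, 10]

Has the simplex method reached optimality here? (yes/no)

Every obj-row coefficient is ≥ 0, so the tableau is optimal.

yes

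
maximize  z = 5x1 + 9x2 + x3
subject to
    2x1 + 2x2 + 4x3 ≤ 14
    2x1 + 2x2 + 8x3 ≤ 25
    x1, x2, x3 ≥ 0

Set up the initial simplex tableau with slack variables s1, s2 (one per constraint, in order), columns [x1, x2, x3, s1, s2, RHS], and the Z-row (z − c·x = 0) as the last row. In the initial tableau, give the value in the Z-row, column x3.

The Z-row carries the negated objective coefficients: the x3 entry is -1.

-1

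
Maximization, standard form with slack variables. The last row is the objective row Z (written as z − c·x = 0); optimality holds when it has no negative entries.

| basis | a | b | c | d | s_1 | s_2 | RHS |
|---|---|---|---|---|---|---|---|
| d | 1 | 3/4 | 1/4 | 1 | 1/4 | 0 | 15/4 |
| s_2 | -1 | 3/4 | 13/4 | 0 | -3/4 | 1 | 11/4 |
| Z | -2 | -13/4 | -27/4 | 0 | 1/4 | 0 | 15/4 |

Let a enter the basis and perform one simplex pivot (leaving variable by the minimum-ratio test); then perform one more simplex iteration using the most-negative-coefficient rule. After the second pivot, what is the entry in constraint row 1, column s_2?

Ratio test on column a — row 1: (15/4)/1 = 15/4; row 2: entry -1 ≤ 0. Minimum is 15/4 at row 1 (d leaves); pivot element 1.
Divide row 1 by 1; eliminate column a from the other rows.
Second iteration: most negative Z-row entry is -25/4 in column c, so c enters.
Ratio test on column c — row 1: (15/4)/(1/4) = 15; row 2: (13/2)/(7/2) = 13/7. Minimum is 13/7 at row 2 (s_2 leaves); pivot element 7/2.
Divide row 2 by 7/2; eliminate column c from the other rows.
After both pivots, the entry at constraint row 1, column s_2 is -1/14.

-1/14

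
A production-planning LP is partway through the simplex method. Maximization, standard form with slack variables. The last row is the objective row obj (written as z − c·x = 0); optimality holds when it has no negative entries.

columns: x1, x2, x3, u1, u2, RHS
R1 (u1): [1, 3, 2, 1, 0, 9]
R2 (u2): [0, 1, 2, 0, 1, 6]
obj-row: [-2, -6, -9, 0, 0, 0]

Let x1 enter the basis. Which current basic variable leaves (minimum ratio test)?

Column x1 entries and ratios — u1: 9/1 = 9; u2: 0 ≤ 0, skip.
Smallest ratio is 9 in the row of u1, so u1 leaves.

u1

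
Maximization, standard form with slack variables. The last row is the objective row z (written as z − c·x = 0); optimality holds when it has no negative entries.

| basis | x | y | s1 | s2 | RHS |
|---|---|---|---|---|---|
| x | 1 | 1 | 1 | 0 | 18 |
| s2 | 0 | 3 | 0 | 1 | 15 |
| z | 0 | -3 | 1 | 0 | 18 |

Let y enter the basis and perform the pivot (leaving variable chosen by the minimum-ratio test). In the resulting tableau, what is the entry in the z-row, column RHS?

33

Ratio test on column y — row 1: 18/1 = 18; row 2: 15/3 = 5. Minimum is 5 at row 2 (s2 leaves); pivot element 3.
Divide row 2 by 3; eliminate column y from the other rows.
z-row update in column RHS: 18 − (-3)·5 = 33.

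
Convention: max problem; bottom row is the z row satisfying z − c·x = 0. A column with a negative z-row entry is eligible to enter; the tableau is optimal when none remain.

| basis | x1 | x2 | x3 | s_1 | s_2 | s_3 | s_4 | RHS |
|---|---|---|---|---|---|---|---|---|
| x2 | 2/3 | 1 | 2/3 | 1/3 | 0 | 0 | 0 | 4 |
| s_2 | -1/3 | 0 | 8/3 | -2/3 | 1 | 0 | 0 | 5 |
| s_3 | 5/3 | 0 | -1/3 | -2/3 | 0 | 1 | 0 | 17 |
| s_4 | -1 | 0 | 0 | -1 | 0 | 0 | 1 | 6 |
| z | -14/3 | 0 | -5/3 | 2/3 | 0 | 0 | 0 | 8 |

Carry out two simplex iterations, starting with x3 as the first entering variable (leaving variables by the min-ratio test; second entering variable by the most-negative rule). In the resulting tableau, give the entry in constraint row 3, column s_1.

-11/6

Ratio test on column x3 — row 1: 4/(2/3) = 6; row 2: 5/(8/3) = 15/8; row 3: entry -1/3 ≤ 0; row 4: entry 0 ≤ 0. Minimum is 15/8 at row 2 (s_2 leaves); pivot element 8/3.
Divide row 2 by 8/3; eliminate column x3 from the other rows.
Second iteration: most negative z-row entry is -39/8 in column x1, so x1 enters.
Ratio test on column x1 — row 1: (11/4)/(3/4) = 11/3; row 2: entry -1/8 ≤ 0; row 3: (141/8)/(13/8) = 141/13; row 4: entry -1 ≤ 0. Minimum is 11/3 at row 1 (x2 leaves); pivot element 3/4.
Divide row 1 by 3/4; eliminate column x1 from the other rows.
After both pivots, the entry at constraint row 3, column s_1 is -11/6.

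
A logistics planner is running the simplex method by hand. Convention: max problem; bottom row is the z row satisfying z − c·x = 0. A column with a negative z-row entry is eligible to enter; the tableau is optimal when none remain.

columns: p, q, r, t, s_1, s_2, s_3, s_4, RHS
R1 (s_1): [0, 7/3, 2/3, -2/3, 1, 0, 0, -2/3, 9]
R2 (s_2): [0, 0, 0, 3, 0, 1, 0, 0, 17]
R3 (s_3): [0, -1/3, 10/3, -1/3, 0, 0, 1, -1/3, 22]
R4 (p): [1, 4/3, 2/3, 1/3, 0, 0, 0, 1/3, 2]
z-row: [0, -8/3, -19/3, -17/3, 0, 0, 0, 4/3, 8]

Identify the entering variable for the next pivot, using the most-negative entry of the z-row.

r

Negative z-row entries: q: -8/3, r: -19/3, t: -17/3.
The most negative is -19/3 in column r, so r enters.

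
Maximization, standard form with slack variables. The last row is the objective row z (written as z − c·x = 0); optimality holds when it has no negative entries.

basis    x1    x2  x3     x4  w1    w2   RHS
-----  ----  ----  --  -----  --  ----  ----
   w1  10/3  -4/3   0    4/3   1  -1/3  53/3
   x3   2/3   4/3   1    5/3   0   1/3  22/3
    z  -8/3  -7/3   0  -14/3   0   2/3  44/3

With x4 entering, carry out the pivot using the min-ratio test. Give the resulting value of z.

Ratio test on column x4 — row 1: (53/3)/(4/3) = 53/4; row 2: (22/3)/(5/3) = 22/5. Minimum is 22/5 at row 2 (x3 leaves); pivot element 5/3.
Pivot on row 2; the z-row RHS becomes 44/3 − (-14/3)·(22/5) = 176/5.

176/5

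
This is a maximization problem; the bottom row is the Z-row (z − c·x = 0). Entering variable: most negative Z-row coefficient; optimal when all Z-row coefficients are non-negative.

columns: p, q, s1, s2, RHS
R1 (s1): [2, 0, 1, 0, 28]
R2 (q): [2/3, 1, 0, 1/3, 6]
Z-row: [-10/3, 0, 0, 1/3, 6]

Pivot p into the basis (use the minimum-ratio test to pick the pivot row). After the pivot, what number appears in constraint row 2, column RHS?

Ratio test on column p — row 1: 28/2 = 14; row 2: 6/(2/3) = 9. Minimum is 9 at row 2 (q leaves); pivot element 2/3.
Divide row 2 by 2/3; eliminate column p from the other rows.
In the new row 2, the RHS entry is the old entry divided by the pivot: 6/(2/3) = 9.

9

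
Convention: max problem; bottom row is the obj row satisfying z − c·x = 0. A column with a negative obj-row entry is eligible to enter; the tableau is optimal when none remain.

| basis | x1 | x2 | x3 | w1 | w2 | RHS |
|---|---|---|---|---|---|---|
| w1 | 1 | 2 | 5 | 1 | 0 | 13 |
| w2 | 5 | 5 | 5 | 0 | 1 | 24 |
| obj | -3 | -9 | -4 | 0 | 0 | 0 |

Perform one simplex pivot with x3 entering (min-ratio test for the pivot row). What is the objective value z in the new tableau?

Ratio test on column x3 — row 1: 13/5 = 13/5; row 2: 24/5 = 24/5. Minimum is 13/5 at row 1 (w1 leaves); pivot element 5.
Pivot on row 1; the obj-row RHS becomes 0 − (-4)·(13/5) = 52/5.

52/5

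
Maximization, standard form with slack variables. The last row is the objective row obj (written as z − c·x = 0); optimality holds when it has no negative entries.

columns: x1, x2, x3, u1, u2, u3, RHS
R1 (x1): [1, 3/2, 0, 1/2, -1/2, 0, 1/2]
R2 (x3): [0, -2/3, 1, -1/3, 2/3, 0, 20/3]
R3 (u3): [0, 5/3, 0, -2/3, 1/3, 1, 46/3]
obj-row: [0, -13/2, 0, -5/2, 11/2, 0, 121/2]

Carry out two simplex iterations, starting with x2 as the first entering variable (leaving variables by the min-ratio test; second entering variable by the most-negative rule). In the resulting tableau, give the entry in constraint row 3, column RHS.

Ratio test on column x2 — row 1: (1/2)/(3/2) = 1/3; row 2: entry -2/3 ≤ 0; row 3: (46/3)/(5/3) = 46/5. Minimum is 1/3 at row 1 (x1 leaves); pivot element 3/2.
Divide row 1 by 3/2; eliminate column x2 from the other rows.
Second iteration: most negative obj-row entry is -1/3 in column u1, so u1 enters.
Ratio test on column u1 — row 1: (1/3)/(1/3) = 1; row 2: entry -1/9 ≤ 0; row 3: entry -11/9 ≤ 0. Minimum is 1 at row 1 (x2 leaves); pivot element 1/3.
Divide row 1 by 1/3; eliminate column u1 from the other rows.
After both pivots, the entry at constraint row 3, column RHS is 16.

16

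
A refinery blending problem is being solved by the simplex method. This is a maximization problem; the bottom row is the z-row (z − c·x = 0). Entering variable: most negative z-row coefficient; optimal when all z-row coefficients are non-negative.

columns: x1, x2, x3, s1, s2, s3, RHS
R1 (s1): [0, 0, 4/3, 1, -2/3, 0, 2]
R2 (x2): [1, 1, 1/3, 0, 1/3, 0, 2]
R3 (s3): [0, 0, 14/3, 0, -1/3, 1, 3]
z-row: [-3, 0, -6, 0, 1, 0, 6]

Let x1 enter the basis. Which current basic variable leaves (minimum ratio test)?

x2

Column x1 entries and ratios — s1: 0 ≤ 0, skip; x2: 2/1 = 2; s3: 0 ≤ 0, skip.
Smallest ratio is 2 in the row of x2, so x2 leaves.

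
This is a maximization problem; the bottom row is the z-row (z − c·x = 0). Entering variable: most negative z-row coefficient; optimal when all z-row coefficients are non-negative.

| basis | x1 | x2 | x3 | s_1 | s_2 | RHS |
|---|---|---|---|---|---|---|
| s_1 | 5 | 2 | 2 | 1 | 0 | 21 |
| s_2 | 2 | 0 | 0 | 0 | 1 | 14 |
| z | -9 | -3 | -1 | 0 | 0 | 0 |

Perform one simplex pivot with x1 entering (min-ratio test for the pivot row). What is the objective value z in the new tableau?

189/5

Ratio test on column x1 — row 1: 21/5 = 21/5; row 2: 14/2 = 7. Minimum is 21/5 at row 1 (s_1 leaves); pivot element 5.
Pivot on row 1; the z-row RHS becomes 0 − (-9)·(21/5) = 189/5.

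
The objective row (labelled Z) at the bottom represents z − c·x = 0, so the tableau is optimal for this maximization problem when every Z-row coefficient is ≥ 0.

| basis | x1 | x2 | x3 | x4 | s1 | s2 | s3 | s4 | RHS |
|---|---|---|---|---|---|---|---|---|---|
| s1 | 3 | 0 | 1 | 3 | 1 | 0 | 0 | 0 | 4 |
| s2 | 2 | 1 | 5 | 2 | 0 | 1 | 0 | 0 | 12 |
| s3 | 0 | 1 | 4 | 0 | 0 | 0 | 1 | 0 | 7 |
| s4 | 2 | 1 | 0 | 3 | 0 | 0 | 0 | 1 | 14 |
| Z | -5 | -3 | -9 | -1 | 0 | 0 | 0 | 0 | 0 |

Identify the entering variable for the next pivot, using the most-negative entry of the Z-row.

Negative Z-row entries: x1: -5, x2: -3, x3: -9, x4: -1.
The most negative is -9 in column x3, so x3 enters.

x3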